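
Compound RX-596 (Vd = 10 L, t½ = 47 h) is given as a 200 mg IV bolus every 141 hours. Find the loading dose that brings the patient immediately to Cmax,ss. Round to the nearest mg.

229 mg

f = (1/2)^(141/47) ≈ 0.125000; accumulation ratio R = 1/(1−f) ≈ 1.14286.
Loading dose to hit Cmax,ss on first dose: D_load = D_maint·R ≈ 200 × 1.14286 ≈ 228.57 mg.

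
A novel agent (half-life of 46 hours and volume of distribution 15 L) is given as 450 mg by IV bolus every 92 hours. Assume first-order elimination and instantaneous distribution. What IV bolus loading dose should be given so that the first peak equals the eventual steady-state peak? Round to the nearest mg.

f = (1/2)^(92/46) ≈ 0.250000; accumulation ratio R = 1/(1−f) ≈ 1.33333.
Loading dose to hit Cmax,ss on first dose: D_load = D_maint·R ≈ 450 × 1.33333 ≈ 600.00 mg.

600 mg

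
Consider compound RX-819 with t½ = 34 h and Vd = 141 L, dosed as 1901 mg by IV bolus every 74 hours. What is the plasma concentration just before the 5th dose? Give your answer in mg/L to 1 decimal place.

3.8 mg/L

f = (1/2)^(τ/t½) = (1/2)^(74/34) ≈ 0.2212.
C₀ = D/Vd = 1901/141 ≈ 13.482 mg/L.
Before the 5th dose, 4 doses have been given. Superposition: Cmin = C₀·(f + f² + … + f^4).
≈ 13.482 × (0.2212 + 0.0489 + 0.0108 + 0.0024) ≈ 13.482 × 0.2833 ≈ 3.819 mg/L.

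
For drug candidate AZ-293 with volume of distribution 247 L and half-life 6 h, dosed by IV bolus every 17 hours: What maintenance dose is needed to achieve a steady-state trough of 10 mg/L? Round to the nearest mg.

τ/t½ = 17/6 ≈ 2.8333, so f = (1/2)^(17/6) ≈ 0.140308.
Cmin,ss = (D/Vd)·f/(1−f), so D = Cmin,ss·Vd·(1−f)/f.
D = 10 × 247 × (1−f)/f ≈ 10 × 247 × 6.12718 ≈ 15134.13 mg.

15134 mg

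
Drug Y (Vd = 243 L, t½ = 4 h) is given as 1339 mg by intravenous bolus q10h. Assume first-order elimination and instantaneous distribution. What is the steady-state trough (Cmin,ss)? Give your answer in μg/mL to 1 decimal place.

1.2 μg/mL

Over one 10-h interval, 10/4 ≈ 2.5 half-lives elapse, leaving f ≈ 0.1768 of each dose.
Each bolus raises the concentration by D/Vd = 1339/243 ≈ 5.510 μg/mL.
Steady-state trough Cmin,ss = C₀·f/(1−f) ≈ 5.510 × 0.1768/0.8232 ≈ 1.183 μg/mL.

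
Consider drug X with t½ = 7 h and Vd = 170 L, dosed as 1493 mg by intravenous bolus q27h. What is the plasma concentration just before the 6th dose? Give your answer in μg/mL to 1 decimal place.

f = (1/2)^(τ/t½) = (1/2)^(27/7) ≈ 0.0690.
C₀ = D/Vd = 1493/170 ≈ 8.782 μg/mL.
Before the 6th dose, 5 doses have been given. Superposition: Cmin = C₀·(f + f² + … + f^5).
≈ 8.782 × (0.0690 + 0.0048 + 0.0003 + 0.0000 + 0.0000) ≈ 8.782 × 0.0741 ≈ 0.651 μg/mL.

0.7 μg/mL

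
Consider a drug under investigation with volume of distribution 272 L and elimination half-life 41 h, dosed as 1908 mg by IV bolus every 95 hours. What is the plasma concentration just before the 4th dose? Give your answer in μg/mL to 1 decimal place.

1.7 μg/mL

f = (1/2)^(τ/t½) = (1/2)^(95/41) ≈ 0.2007.
C₀ = D/Vd = 1908/272 ≈ 7.015 μg/mL.
Before the 4th dose, 3 doses have been given. Superposition: Cmin = C₀·(f + f² + … + f^3).
≈ 7.015 × (0.2007 + 0.0403 + 0.0081) ≈ 7.015 × 0.2491 ≈ 1.747 μg/mL.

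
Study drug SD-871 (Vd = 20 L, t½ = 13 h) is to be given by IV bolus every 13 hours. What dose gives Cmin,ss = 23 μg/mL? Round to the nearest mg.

τ/t½ = 13/13 ≈ 1, so f = (1/2)^(13/13) ≈ 0.500000.
Cmin,ss = (D/Vd)·f/(1−f), so D = Cmin,ss·Vd·(1−f)/f.
D = 23 × 20 × (1−f)/f ≈ 23 × 20 × 1.00000 ≈ 460.00 mg.

460 mg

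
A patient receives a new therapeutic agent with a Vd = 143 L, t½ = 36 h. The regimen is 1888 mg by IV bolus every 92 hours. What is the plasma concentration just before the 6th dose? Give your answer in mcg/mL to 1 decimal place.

f = (1/2)^(τ/t½) = (1/2)^(92/36) ≈ 0.1701.
C₀ = D/Vd = 1888/143 ≈ 13.203 mcg/mL.
Before the 6th dose, 5 doses have been given. Superposition: Cmin = C₀·(f + f² + … + f^5).
≈ 13.203 × (0.1701 + 0.0289 + 0.0049 + 0.0008 + 0.0001) ≈ 13.203 × 0.2048 ≈ 2.704 mcg/mL.

2.7 mcg/mL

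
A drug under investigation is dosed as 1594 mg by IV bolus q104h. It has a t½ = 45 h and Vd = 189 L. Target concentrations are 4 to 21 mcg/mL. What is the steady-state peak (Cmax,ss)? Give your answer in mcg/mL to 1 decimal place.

10.6 mcg/mL

k = ln2/t½ = ln2/45 ≈ 0.015403 h⁻¹; fraction remaining f = e^(−kτ) = e^(−0.015403×104) ≈ 0.2015.
At steady state, accumulation factor R = 1/(1 − e^(−kτ)) ≈ 1.2523.
Each bolus raises the concentration by D/Vd = 1594/189 ≈ 8.434 mcg/mL.
Steady-state peak Cmax,ss = C₀·R ≈ 8.434 × 1.2523 ≈ 10.562 mcg/mL.
Peak 10.6 mcg/mL vs MTC 21 mcg/mL: below toxic threshold.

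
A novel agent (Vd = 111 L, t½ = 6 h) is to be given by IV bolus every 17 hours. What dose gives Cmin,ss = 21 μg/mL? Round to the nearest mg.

14282 mg

τ/t½ = 17/6 ≈ 2.8333, so f = (1/2)^(17/6) ≈ 0.140308.
Cmin,ss = (D/Vd)·f/(1−f), so D = Cmin,ss·Vd·(1−f)/f.
D = 21 × 111 × (1−f)/f ≈ 21 × 111 × 6.12718 ≈ 14282.46 mg.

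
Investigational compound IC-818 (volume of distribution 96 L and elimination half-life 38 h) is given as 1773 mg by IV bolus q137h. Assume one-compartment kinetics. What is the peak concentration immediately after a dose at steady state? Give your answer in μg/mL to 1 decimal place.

20.1 μg/mL

Over one 137-h interval, 137/38 ≈ 3.6053 half-lives elapse, leaving f ≈ 0.0822 of each dose.
Accumulation ratio R = 1/(1 − f) ≈ 1/0.9178 ≈ 1.0896.
Single-dose peak C₀ = D/Vd = 1773/96 ≈ 18.469 μg/mL.
Cmax,ss = C₀/(1 − f) ≈ 18.469/0.9178 ≈ 20.123 μg/mL.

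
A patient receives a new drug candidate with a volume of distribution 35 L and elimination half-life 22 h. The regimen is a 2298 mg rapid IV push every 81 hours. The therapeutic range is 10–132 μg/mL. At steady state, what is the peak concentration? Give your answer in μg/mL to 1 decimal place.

71.2 μg/mL

τ/t½ = 81/22 ≈ 3.6818, so fraction remaining f = (1/2)^(81/22) ≈ 0.0779.
Accumulation ratio R = 1/(1 − f) ≈ 1/0.9221 ≈ 1.0845.
Single-dose peak C₀ = D/Vd = 2298/35 ≈ 65.657 μg/mL.
Cmax,ss = C₀/(1 − f) ≈ 65.657/0.9221 ≈ 71.204 μg/mL.
Peak 71.2 μg/mL vs MTC 132 μg/mL: below toxic threshold.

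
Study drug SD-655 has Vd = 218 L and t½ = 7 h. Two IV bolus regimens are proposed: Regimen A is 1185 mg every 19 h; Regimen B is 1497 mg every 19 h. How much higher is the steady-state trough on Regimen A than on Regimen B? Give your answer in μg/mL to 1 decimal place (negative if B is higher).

-0.3 μg/mL

Regimen A: f = (1/2)^(19/7) ≈ 0.1524; Cmin,ss = (1185/218)·f/(1−f) ≈ 0.977 μg/mL.
Regimen B: f = (1/2)^(19/7) ≈ 0.1524; Cmin,ss = (1497/218)·f/(1−f) ≈ 1.235 μg/mL.
Difference ≈ 0.977 − 1.235 ≈ -0.258 μg/mL.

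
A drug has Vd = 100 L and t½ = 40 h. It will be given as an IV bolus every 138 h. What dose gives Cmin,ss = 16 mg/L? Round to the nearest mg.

15885 mg

τ/t½ = 138/40 ≈ 3.45, so f = (1/2)^(138/40) ≈ 0.091505.
Cmin,ss = (D/Vd)·f/(1−f), so D = Cmin,ss·Vd·(1−f)/f.
D = 16 × 100 × (1−f)/f ≈ 16 × 100 × 9.92836 ≈ 15885.38 mg.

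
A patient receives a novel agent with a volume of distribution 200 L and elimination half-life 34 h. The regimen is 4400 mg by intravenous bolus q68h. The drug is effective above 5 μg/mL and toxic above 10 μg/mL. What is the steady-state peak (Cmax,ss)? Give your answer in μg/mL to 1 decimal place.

The dosing interval is 2 half-lives, so f = 2^(−2) = 0.25.
Accumulation ratio R = 1/(1 − f) = 1/0.75 = 4/3.
Single-dose peak C₀ = D/Vd = 4400/200 = 22 μg/mL.
Steady-state peak Cmax,ss = C₀·R = 22 × 4/3 ≈ 29.333 μg/mL.
Peak 29.3 μg/mL vs MTC 10 μg/mL: exceeds toxic threshold.

29.3 μg/mL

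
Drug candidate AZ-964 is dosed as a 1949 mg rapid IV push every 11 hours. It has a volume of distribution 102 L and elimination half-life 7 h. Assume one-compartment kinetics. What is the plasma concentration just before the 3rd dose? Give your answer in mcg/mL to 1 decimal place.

f = (1/2)^(τ/t½) = (1/2)^(11/7) ≈ 0.3365.
C₀ = D/Vd = 1949/102 ≈ 19.108 mcg/mL.
Before the 3rd dose, 2 doses have been given. Superposition: Cmin = C₀·(f + f²).
≈ 19.108 × (0.3365 + 0.1132) ≈ 19.108 × 0.4497 ≈ 8.593 mcg/mL.

8.6 mcg/mL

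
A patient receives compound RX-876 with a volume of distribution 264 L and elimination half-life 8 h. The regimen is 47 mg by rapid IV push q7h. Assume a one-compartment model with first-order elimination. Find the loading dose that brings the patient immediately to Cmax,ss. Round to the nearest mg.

103 mg

f = (1/2)^(7/8) ≈ 0.545254; accumulation ratio R = 1/(1−f) ≈ 2.19903.
Loading dose to hit Cmax,ss on first dose: D_load = D_maint·R ≈ 47 × 2.19903 ≈ 103.35 mg.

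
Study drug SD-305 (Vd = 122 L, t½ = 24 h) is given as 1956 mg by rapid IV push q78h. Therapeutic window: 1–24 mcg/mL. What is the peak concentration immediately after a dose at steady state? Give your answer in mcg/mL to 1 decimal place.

k = ln2/t½ = ln2/24 ≈ 0.028881 h⁻¹; fraction remaining f = e^(−kτ) = e^(−0.028881×78) ≈ 0.1051.
Accumulation ratio R = 1/(1 − f) ≈ 1/0.8949 ≈ 1.1174.
Single-dose peak C₀ = D/Vd = 1956/122 ≈ 16.033 mcg/mL.
Steady-state peak Cmax,ss = C₀·R ≈ 16.033 × 1.1174 ≈ 17.915 mcg/mL.
Peak 17.9 mcg/mL vs MTC 24 mcg/mL: below toxic threshold.

17.9 mcg/mL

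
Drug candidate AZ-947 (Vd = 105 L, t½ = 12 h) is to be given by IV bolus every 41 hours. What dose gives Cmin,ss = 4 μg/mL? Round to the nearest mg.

4065 mg

τ/t½ = 41/12 ≈ 3.4167, so f = (1/2)^(41/12) ≈ 0.093644.
Cmin,ss = (D/Vd)·f/(1−f), so D = Cmin,ss·Vd·(1−f)/f.
D = 4 × 105 × (1−f)/f ≈ 4 × 105 × 9.67874 ≈ 4065.07 mg.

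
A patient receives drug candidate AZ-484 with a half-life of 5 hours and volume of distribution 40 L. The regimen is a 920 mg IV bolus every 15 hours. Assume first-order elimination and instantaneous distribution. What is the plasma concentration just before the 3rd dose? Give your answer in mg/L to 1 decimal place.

f = (1/2)^(τ/t½) = (1/2)^(15/5) ≈ 0.1250.
C₀ = D/Vd = 920/40 ≈ 23.000 mg/L.
Before the 3rd dose, 2 doses have been given. Superposition: Cmin = C₀·(f + f²).
≈ 23.000 × (0.1250 + 0.0156) ≈ 23.000 × 0.1406 ≈ 3.234 mg/L.

3.2 mg/L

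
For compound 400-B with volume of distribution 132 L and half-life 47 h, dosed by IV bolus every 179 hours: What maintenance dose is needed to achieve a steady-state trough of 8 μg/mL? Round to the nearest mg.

τ/t½ = 179/47 ≈ 3.8085, so f = (1/2)^(179/47) ≈ 0.071371.
Cmin,ss = (D/Vd)·f/(1−f), so D = Cmin,ss·Vd·(1−f)/f.
D = 8 × 132 × (1−f)/f ≈ 8 × 132 × 13.01129 ≈ 13739.92 mg.

13740 mg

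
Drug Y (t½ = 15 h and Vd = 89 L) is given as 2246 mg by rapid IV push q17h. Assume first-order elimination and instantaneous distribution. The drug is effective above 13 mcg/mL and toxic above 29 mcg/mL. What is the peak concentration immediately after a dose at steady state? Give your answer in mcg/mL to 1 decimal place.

τ/t½ = 17/15 ≈ 1.1333, so fraction remaining f = (1/2)^(17/15) ≈ 0.4559.
Accumulation ratio R = 1/(1 − f) ≈ 1/0.5441 ≈ 1.8379.
Single-dose peak C₀ = D/Vd = 2246/89 ≈ 25.236 mcg/mL.
Cmax,ss = C₀/(1 − f) ≈ 25.236/0.5441 ≈ 46.381 mcg/mL.
Peak 46.4 mcg/mL vs MTC 29 mcg/mL: exceeds toxic threshold.

46.4 mcg/mL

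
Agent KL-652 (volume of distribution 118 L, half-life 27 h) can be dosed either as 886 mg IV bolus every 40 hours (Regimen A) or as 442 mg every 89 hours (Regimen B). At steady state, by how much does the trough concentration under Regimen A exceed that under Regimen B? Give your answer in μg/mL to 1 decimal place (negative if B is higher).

Regimen A: f = (1/2)^(40/27) ≈ 0.3581; Cmin,ss = (886/118)·f/(1−f) ≈ 4.189 μg/mL.
Regimen B: f = (1/2)^(89/27) ≈ 0.1018; Cmin,ss = (442/118)·f/(1−f) ≈ 0.425 μg/mL.
Difference ≈ 4.189 − 0.425 ≈ 3.764 μg/mL.

3.8 μg/mL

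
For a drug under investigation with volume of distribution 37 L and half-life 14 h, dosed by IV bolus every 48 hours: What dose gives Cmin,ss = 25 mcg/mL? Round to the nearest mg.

τ/t½ = 48/14 ≈ 3.4286, so f = (1/2)^(48/14) ≈ 0.092875.
Cmin,ss = (D/Vd)·f/(1−f), so D = Cmin,ss·Vd·(1−f)/f.
D = 25 × 37 × (1−f)/f ≈ 25 × 37 × 9.76716 ≈ 9034.62 mg.

9035 mg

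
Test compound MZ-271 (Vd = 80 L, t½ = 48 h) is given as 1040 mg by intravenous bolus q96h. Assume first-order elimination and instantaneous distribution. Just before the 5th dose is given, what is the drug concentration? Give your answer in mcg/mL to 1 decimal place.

4.3 mcg/mL

f = (1/2)^(τ/t½) = (1/2)^(96/48) ≈ 0.2500.
C₀ = D/Vd = 1040/80 ≈ 13.000 mcg/mL.
Before the 5th dose, 4 doses have been given. Superposition: Cmin = C₀·(f + f² + … + f^4).
≈ 13.000 × (0.2500 + 0.0625 + 0.0156 + 0.0039) ≈ 13.000 × 0.3320 ≈ 4.316 mcg/mL.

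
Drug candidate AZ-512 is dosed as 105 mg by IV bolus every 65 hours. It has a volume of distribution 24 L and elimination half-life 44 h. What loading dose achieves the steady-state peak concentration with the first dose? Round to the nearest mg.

164 mg

f = (1/2)^(65/44) ≈ 0.359167; accumulation ratio R = 1/(1−f) ≈ 1.56047.
Loading dose to hit Cmax,ss on first dose: D_load = D_maint·R ≈ 105 × 1.56047 ≈ 163.85 mg.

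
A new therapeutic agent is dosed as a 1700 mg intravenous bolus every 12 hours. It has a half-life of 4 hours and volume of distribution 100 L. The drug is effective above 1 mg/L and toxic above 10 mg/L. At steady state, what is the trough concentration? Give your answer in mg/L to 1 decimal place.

τ = 12 h = 3 half-lives, so f = (1/2)^3 = 0.125.
Accumulation ratio R = 1/(1 − f) = 1/0.875 = 8/7.
Single-dose peak C₀ = D/Vd = 1700/100 = 17 mg/L.
Steady-state peak Cmax,ss = C₀·R = 17 × 8/7 ≈ 19.429 mg/L.
Steady-state trough Cmin,ss = Cmax,ss·f ≈ 19.429 × 0.125 ≈ 2.429 mg/L.
Trough 2.4 mg/L vs MEC 1 mg/L: adequate.

2.4 mg/L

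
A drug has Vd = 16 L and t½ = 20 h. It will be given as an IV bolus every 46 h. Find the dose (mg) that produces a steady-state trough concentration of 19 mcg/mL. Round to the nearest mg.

τ/t½ = 46/20 ≈ 2.3, so f = (1/2)^(46/20) ≈ 0.203063.
Cmin,ss = (D/Vd)·f/(1−f), so D = Cmin,ss·Vd·(1−f)/f.
D = 19 × 16 × (1−f)/f ≈ 19 × 16 × 3.92458 ≈ 1193.07 mg.

1193 mg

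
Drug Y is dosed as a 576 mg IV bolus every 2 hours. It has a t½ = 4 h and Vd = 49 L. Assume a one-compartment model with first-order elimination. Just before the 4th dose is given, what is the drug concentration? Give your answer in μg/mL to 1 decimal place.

18.3 μg/mL

f = (1/2)^(τ/t½) = (1/2)^(2/4) ≈ 0.7071.
C₀ = D/Vd = 576/49 ≈ 11.755 μg/mL.
Before the 4th dose, 3 doses have been given. Superposition: Cmin = C₀·(f + f² + … + f^3).
≈ 11.755 × (0.7071 + 0.5000 + 0.3535) ≈ 11.755 × 1.5606 ≈ 18.345 μg/mL.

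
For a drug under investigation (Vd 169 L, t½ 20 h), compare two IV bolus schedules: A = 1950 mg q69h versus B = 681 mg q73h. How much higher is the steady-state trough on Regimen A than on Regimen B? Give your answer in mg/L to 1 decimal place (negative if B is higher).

Regimen A: f = (1/2)^(69/20) ≈ 0.0915; Cmin,ss = (1950/169)·f/(1−f) ≈ 1.162 mg/L.
Regimen B: f = (1/2)^(73/20) ≈ 0.0797; Cmin,ss = (681/169)·f/(1−f) ≈ 0.349 mg/L.
Difference ≈ 1.162 − 0.349 ≈ 0.813 mg/L.

0.8 mg/L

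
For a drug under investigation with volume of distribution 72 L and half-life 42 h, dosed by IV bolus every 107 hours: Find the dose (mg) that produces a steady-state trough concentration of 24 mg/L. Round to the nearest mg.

8375 mg

τ/t½ = 107/42 ≈ 2.5476, so f = (1/2)^(107/42) ≈ 0.171037.
Cmin,ss = (D/Vd)·f/(1−f), so D = Cmin,ss·Vd·(1−f)/f.
D = 24 × 72 × (1−f)/f ≈ 24 × 72 × 4.84669 ≈ 8375.08 mg.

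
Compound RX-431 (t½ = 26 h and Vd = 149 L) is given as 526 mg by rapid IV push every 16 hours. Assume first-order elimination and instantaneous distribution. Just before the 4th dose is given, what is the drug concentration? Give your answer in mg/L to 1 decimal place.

4.8 mg/L

f = (1/2)^(τ/t½) = (1/2)^(16/26) ≈ 0.6528.
C₀ = D/Vd = 526/149 ≈ 3.530 mg/L.
Before the 4th dose, 3 doses have been given. Superposition: Cmin = C₀·(f + f² + … + f^3).
≈ 3.530 × (0.6528 + 0.4261 + 0.2782) ≈ 3.530 × 1.3571 ≈ 4.791 mg/L.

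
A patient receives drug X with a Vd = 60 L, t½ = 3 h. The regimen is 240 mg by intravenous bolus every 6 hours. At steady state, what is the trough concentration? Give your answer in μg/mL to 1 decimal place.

τ = 6 h = 2 half-lives, so f = (1/2)^2 = 0.25.
Accumulation ratio R = 1/(1 − f) = 1/0.75 = 4/3.
Single-dose peak C₀ = D/Vd = 240/60 = 4 μg/mL.
Steady-state peak Cmax,ss = C₀·R = 4 × 4/3 ≈ 5.333 μg/mL.
Steady-state trough Cmin,ss = Cmax,ss·f ≈ 5.333 × 0.25 ≈ 1.333 μg/mL.

1.3 μg/mL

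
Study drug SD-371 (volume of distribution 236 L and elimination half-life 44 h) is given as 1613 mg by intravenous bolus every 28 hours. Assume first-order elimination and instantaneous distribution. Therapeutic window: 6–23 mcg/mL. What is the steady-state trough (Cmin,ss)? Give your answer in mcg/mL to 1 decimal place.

12.3 mcg/mL

τ/t½ = 28/44 ≈ 0.63636, so fraction remaining f = (1/2)^(28/44) ≈ 0.6433.
Each bolus raises the concentration by D/Vd = 1613/236 ≈ 6.835 mcg/mL.
Steady-state trough Cmin,ss = C₀·f/(1−f) ≈ 6.835 × 0.6433/0.3567 ≈ 12.327 mcg/mL.
Trough 12.3 mcg/mL vs MEC 6 mcg/mL: adequate.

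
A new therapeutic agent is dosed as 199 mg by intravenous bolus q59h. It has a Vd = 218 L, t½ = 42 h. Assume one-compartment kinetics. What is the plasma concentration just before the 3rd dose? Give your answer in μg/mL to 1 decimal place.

f = (1/2)^(τ/t½) = (1/2)^(59/42) ≈ 0.3777.
C₀ = D/Vd = 199/218 ≈ 0.913 μg/mL.
Before the 3rd dose, 2 doses have been given. Superposition: Cmin = C₀·(f + f²).
≈ 0.913 × (0.3777 + 0.1427) ≈ 0.913 × 0.5204 ≈ 0.475 μg/mL.

0.5 μg/mL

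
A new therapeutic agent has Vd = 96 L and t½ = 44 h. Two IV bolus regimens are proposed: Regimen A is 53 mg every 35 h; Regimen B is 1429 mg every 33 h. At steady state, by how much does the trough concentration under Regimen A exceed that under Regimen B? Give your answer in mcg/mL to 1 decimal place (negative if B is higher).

-21.1 mcg/mL

Regimen A: f = (1/2)^(35/44) ≈ 0.5762; Cmin,ss = (53/96)·f/(1−f) ≈ 0.751 mcg/mL.
Regimen B: f = (1/2)^(33/44) ≈ 0.5946; Cmin,ss = (1429/96)·f/(1−f) ≈ 21.832 mcg/mL.
Difference ≈ 0.751 − 21.832 ≈ -21.081 mcg/mL.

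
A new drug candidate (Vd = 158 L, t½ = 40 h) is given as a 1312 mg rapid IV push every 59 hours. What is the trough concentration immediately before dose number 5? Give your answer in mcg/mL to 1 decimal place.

4.6 mcg/mL

f = (1/2)^(τ/t½) = (1/2)^(59/40) ≈ 0.3597.
C₀ = D/Vd = 1312/158 ≈ 8.304 mcg/mL.
Before the 5th dose, 4 doses have been given. Superposition: Cmin = C₀·(f + f² + … + f^4).
≈ 8.304 × (0.3597 + 0.1294 + 0.0465 + 0.0167) ≈ 8.304 × 0.5523 ≈ 4.586 mcg/mL.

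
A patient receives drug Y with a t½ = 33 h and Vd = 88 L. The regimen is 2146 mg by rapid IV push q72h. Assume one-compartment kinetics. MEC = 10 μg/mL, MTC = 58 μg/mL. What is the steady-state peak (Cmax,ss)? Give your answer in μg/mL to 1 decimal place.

k = ln2/t½ = ln2/33 ≈ 0.021004 h⁻¹; fraction remaining f = e^(−kτ) = e^(−0.021004×72) ≈ 0.2204.
Accumulation ratio R = 1/(1 − f) ≈ 1/0.7796 ≈ 1.2827.
Single-dose peak C₀ = D/Vd = 2146/88 ≈ 24.386 μg/mL.
Steady-state peak Cmax,ss = C₀·R ≈ 24.386 × 1.2827 ≈ 31.280 μg/mL.
Peak 31.3 μg/mL vs MTC 58 μg/mL: below toxic threshold.

31.3 μg/mL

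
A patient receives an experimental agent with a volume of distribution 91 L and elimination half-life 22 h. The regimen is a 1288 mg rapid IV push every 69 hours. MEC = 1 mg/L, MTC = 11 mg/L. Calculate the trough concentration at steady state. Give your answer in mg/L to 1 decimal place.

τ/t½ = 69/22 ≈ 3.1364, so fraction remaining f = (1/2)^(69/22) ≈ 0.1137.
Single-dose peak C₀ = D/Vd = 1288/91 ≈ 14.154 mg/L.
Steady-state trough Cmin,ss = C₀·f/(1−f) ≈ 14.154 × 0.1137/0.8863 ≈ 1.816 mg/L.
Trough 1.8 mg/L vs MEC 1 mg/L: adequate.

1.8 mg/L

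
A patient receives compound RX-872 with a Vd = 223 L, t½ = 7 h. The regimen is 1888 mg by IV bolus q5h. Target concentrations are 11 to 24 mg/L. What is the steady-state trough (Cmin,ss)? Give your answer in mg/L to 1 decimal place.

τ/t½ = 5/7 ≈ 0.71429, so fraction remaining f = (1/2)^(5/7) ≈ 0.6095.
Each bolus raises the concentration by D/Vd = 1888/223 ≈ 8.466 mg/L.
Steady-state trough Cmin,ss = C₀·f/(1−f) ≈ 8.466 × 0.6095/0.3905 ≈ 13.214 mg/L.
Trough 13.2 mg/L vs MEC 11 mg/L: adequate.

13.2 mg/L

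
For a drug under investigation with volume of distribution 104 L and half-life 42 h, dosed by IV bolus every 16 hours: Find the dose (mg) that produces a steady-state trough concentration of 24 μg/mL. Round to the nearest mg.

τ/t½ = 16/42 ≈ 0.38095, so f = (1/2)^(16/42) ≈ 0.767930.
Cmin,ss = (D/Vd)·f/(1−f), so D = Cmin,ss·Vd·(1−f)/f.
D = 24 × 104 × (1−f)/f ≈ 24 × 104 × 0.30220 ≈ 754.29 mg.

754 mg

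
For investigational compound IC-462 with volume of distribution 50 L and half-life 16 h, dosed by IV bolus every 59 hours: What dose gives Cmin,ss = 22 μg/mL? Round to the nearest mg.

τ/t½ = 59/16 ≈ 3.6875, so f = (1/2)^(59/16) ≈ 0.077616.
Cmin,ss = (D/Vd)·f/(1−f), so D = Cmin,ss·Vd·(1−f)/f.
D = 22 × 50 × (1−f)/f ≈ 22 × 50 × 11.88394 ≈ 13072.33 mg.

13072 mg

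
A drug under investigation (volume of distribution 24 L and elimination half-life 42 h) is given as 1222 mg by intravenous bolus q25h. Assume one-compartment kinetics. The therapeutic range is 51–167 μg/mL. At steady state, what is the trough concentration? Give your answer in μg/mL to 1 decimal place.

99.7 μg/mL

k = ln2/t½ = ln2/42 ≈ 0.016504 h⁻¹; fraction remaining f = e^(−kτ) = e^(−0.016504×25) ≈ 0.6619.
Single-dose peak C₀ = D/Vd = 1222/24 ≈ 50.917 μg/mL.
Steady-state trough Cmin,ss = C₀·f/(1−f) ≈ 50.917 × 0.6619/0.3381 ≈ 99.680 μg/mL.
Trough 99.7 μg/mL vs MEC 51 μg/mL: adequate.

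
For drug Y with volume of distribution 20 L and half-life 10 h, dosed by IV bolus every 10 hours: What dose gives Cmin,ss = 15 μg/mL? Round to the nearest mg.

300 mg

τ/t½ = 10/10 ≈ 1, so f = (1/2)^(10/10) ≈ 0.500000.
Cmin,ss = (D/Vd)·f/(1−f), so D = Cmin,ss·Vd·(1−f)/f.
D = 15 × 20 × (1−f)/f ≈ 15 × 20 × 1.00000 ≈ 300.00 mg.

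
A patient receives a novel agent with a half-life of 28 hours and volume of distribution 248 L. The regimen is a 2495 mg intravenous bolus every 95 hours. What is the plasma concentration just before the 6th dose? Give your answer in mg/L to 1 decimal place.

1.1 mg/L

f = (1/2)^(τ/t½) = (1/2)^(95/28) ≈ 0.0952.
C₀ = D/Vd = 2495/248 ≈ 10.060 mg/L.
Before the 6th dose, 5 doses have been given. Superposition: Cmin = C₀·(f + f² + … + f^5).
≈ 10.060 × (0.0952 + 0.0091 + 0.0009 + 0.0001 + 0.0000) ≈ 10.060 × 0.1053 ≈ 1.059 mg/L.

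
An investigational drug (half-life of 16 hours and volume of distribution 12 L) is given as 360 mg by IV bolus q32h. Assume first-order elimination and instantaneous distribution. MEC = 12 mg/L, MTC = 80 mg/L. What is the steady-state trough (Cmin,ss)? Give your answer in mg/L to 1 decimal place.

The dosing interval is 2 half-lives, so f = 2^(−2) = 0.25.
Accumulation ratio R = 1/(1 − f) = 1/0.75 = 4/3.
Single-dose peak C₀ = D/Vd = 360/12 = 30 mg/L.
Steady-state peak Cmax,ss = C₀·R = 30 × 4/3 ≈ 40.000 mg/L.
Steady-state trough Cmin,ss = Cmax,ss·f ≈ 40.000 × 0.25 ≈ 10.000 mg/L.
Trough 10.0 mg/L vs MEC 12 mg/L: subtherapeutic.

10.0 mg/L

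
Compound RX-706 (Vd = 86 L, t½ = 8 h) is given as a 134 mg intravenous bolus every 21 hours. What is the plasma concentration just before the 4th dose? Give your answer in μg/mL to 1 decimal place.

0.3 μg/mL

f = (1/2)^(τ/t½) = (1/2)^(21/8) ≈ 0.1621.
C₀ = D/Vd = 134/86 ≈ 1.558 μg/mL.
Before the 4th dose, 3 doses have been given. Superposition: Cmin = C₀·(f + f² + … + f^3).
≈ 1.558 × (0.1621 + 0.0263 + 0.0043) ≈ 1.558 × 0.1927 ≈ 0.300 μg/mL.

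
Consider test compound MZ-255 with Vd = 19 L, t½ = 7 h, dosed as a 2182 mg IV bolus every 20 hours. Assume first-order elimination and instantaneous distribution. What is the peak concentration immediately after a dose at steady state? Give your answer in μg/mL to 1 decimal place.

133.2 μg/mL

Over one 20-h interval, 20/7 ≈ 2.8571 half-lives elapse, leaving f ≈ 0.1380 of each dose.
At steady state, accumulation factor R = 1/(1 − e^(−kτ)) ≈ 1.1601.
Each bolus raises the concentration by D/Vd = 2182/19 ≈ 114.842 μg/mL.
Cmax,ss = C₀/(1 − f) ≈ 114.842/0.8620 ≈ 133.227 μg/mL.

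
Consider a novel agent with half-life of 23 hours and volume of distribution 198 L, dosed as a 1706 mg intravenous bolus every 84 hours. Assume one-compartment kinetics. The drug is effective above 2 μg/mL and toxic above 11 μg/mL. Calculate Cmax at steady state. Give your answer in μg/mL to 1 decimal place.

9.4 μg/mL

k = ln2/t½ = ln2/23 ≈ 0.030137 h⁻¹; fraction remaining f = e^(−kτ) = e^(−0.030137×84) ≈ 0.0795.
At steady state, accumulation factor R = 1/(1 − e^(−kτ)) ≈ 1.0864.
Each bolus raises the concentration by D/Vd = 1706/198 ≈ 8.616 μg/mL.
Steady-state peak Cmax,ss = C₀·R ≈ 8.616 × 1.0864 ≈ 9.360 μg/mL.
Peak 9.4 μg/mL vs MTC 11 μg/mL: below toxic threshold.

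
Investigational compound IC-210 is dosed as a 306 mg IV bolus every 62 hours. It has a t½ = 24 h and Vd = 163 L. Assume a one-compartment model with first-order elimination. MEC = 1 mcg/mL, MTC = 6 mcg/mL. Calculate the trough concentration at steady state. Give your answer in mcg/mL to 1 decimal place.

k = ln2/t½ = ln2/24 ≈ 0.028881 h⁻¹; fraction remaining f = e^(−kτ) = e^(−0.028881×62) ≈ 0.1669.
At steady state, accumulation factor R = 1/(1 − e^(−kτ)) ≈ 1.2003.
Each bolus raises the concentration by D/Vd = 306/163 ≈ 1.877 mcg/mL.
Cmax,ss = C₀/(1 − f) ≈ 1.877/0.8331 ≈ 2.253 mcg/mL.
One interval later, Cmin,ss = Cmax,ss·e^(−kτ) ≈ 2.253 × 0.1669 ≈ 0.376 mcg/mL.
Trough 0.4 mcg/mL vs MEC 1 mcg/mL: subtherapeutic.

0.4 mcg/mL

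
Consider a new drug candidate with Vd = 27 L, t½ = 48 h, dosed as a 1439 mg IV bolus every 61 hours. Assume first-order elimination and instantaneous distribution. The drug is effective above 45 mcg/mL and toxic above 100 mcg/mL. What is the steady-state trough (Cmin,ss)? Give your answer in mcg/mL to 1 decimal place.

37.7 mcg/mL

Over one 61-h interval, 61/48 ≈ 1.2708 half-lives elapse, leaving f ≈ 0.4144 of each dose.
At steady state, accumulation factor R = 1/(1 − e^(−kτ)) ≈ 1.7077.
Each bolus raises the concentration by D/Vd = 1439/27 ≈ 53.296 mcg/mL.
Cmax,ss = C₀/(1 − f) ≈ 53.296/0.5856 ≈ 91.011 mcg/mL.
Steady-state trough Cmin,ss = Cmax,ss·f ≈ 91.011 × 0.4144 ≈ 37.715 mcg/mL.
Trough 37.7 mcg/mL vs MEC 45 mcg/mL: subtherapeutic.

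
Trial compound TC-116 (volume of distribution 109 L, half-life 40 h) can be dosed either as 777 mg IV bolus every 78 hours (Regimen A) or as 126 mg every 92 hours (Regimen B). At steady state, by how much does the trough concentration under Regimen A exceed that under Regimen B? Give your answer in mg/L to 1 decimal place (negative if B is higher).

Regimen A: f = (1/2)^(78/40) ≈ 0.2588; Cmin,ss = (777/109)·f/(1−f) ≈ 2.489 mg/L.
Regimen B: f = (1/2)^(92/40) ≈ 0.2031; Cmin,ss = (126/109)·f/(1−f) ≈ 0.295 mg/L.
Difference ≈ 2.489 − 0.295 ≈ 2.194 mg/L.

2.2 mg/L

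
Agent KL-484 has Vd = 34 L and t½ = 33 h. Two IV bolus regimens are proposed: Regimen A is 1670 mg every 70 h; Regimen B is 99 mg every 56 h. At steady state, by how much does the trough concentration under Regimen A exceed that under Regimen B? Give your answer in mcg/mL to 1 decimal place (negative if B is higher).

Regimen A: f = (1/2)^(70/33) ≈ 0.2299; Cmin,ss = (1670/34)·f/(1−f) ≈ 14.663 mcg/mL.
Regimen B: f = (1/2)^(56/33) ≈ 0.3084; Cmin,ss = (99/34)·f/(1−f) ≈ 1.298 mcg/mL.
Difference ≈ 14.663 − 1.298 ≈ 13.365 mcg/mL.

13.4 mcg/mL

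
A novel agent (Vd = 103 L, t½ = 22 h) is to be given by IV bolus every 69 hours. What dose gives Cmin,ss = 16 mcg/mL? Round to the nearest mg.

τ/t½ = 69/22 ≈ 3.1364, so f = (1/2)^(69/22) ≈ 0.113726.
Cmin,ss = (D/Vd)·f/(1−f), so D = Cmin,ss·Vd·(1−f)/f.
D = 16 × 103 × (1−f)/f ≈ 16 × 103 × 7.79306 ≈ 12842.96 mg.

12843 mg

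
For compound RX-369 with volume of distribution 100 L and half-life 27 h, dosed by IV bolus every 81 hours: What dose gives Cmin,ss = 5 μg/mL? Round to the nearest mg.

3500 mg

τ/t½ = 81/27 ≈ 3, so f = (1/2)^(81/27) ≈ 0.125000.
Cmin,ss = (D/Vd)·f/(1−f), so D = Cmin,ss·Vd·(1−f)/f.
D = 5 × 100 × (1−f)/f ≈ 5 × 100 × 7.00000 ≈ 3500.00 mg.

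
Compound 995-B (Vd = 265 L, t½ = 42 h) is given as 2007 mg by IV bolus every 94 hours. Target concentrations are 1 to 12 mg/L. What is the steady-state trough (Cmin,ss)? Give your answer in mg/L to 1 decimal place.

2.0 mg/L

Over one 94-h interval, 94/42 ≈ 2.2381 half-lives elapse, leaving f ≈ 0.2120 of each dose.
At steady state, accumulation factor R = 1/(1 − e^(−kτ)) ≈ 1.2690.
Each bolus raises the concentration by D/Vd = 2007/265 ≈ 7.574 mg/L.
Steady-state peak Cmax,ss = C₀·R ≈ 7.574 × 1.2690 ≈ 9.611 mg/L.
Steady-state trough Cmin,ss = Cmax,ss·f ≈ 9.611 × 0.2120 ≈ 2.038 mg/L.
Trough 2.0 mg/L vs MEC 1 mg/L: adequate.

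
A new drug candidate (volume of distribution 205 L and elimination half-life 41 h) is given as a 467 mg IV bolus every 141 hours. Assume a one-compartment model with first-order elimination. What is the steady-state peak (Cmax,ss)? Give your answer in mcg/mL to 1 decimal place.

2.5 mcg/mL

k = ln2/t½ = ln2/41 ≈ 0.016906 h⁻¹; fraction remaining f = e^(−kτ) = e^(−0.016906×141) ≈ 0.0922.
Accumulation ratio R = 1/(1 − f) ≈ 1/0.9078 ≈ 1.1016.
Each bolus raises the concentration by D/Vd = 467/205 ≈ 2.278 mcg/mL.
Steady-state peak Cmax,ss = C₀·R ≈ 2.278 × 1.1016 ≈ 2.509 mcg/mL.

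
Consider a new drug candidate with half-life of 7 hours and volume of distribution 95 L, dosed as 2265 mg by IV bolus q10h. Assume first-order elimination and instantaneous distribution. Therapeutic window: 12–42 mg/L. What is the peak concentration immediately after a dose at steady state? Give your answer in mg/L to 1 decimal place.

37.9 mg/L

k = ln2/t½ = ln2/7 ≈ 0.099021 h⁻¹; fraction remaining f = e^(−kτ) = e^(−0.099021×10) ≈ 0.3715.
At steady state, accumulation factor R = 1/(1 − e^(−kτ)) ≈ 1.5911.
Single-dose peak C₀ = D/Vd = 2265/95 ≈ 23.842 mg/L.
Cmax,ss = C₀/(1 − f) ≈ 23.842/0.6285 ≈ 37.935 mg/L.
Peak 37.9 mg/L vs MTC 42 mg/L: below toxic threshold.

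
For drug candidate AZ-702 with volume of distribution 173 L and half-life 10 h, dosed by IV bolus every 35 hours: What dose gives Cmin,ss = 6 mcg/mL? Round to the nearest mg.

10706 mg

τ/t½ = 35/10 ≈ 3.5, so f = (1/2)^(35/10) ≈ 0.088388.
Cmin,ss = (D/Vd)·f/(1−f), so D = Cmin,ss·Vd·(1−f)/f.
D = 6 × 173 × (1−f)/f ≈ 6 × 173 × 10.31375 ≈ 10705.67 mg.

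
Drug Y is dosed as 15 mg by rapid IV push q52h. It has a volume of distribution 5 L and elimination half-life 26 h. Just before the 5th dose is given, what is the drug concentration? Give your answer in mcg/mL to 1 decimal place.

f = (1/2)^(τ/t½) = (1/2)^(52/26) ≈ 0.2500.
C₀ = D/Vd = 15/5 ≈ 3.000 mcg/mL.
Before the 5th dose, 4 doses have been given. Superposition: Cmin = C₀·(f + f² + … + f^4).
≈ 3.000 × (0.2500 + 0.0625 + 0.0156 + 0.0039) ≈ 3.000 × 0.3320 ≈ 0.996 mcg/mL.

1.0 mcg/mL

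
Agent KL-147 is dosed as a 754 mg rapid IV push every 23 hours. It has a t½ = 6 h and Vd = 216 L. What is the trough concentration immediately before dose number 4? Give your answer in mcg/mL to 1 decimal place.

0.3 mcg/mL

f = (1/2)^(τ/t½) = (1/2)^(23/6) ≈ 0.0702.
C₀ = D/Vd = 754/216 ≈ 3.491 mcg/mL.
Before the 4th dose, 3 doses have been given. Superposition: Cmin = C₀·(f + f² + … + f^3).
≈ 3.491 × (0.0702 + 0.0049 + 0.0003) ≈ 3.491 × 0.0754 ≈ 0.263 mcg/mL.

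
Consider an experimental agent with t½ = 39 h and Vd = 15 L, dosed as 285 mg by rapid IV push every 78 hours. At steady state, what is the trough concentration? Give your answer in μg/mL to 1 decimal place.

6.3 μg/mL

τ = 78 h = 2 half-lives, so f = (1/2)^2 = 0.25.
At steady state, R = 1/(1 − 0.25) = 4/3.
Single-dose peak C₀ = D/Vd = 285/15 = 19 μg/mL.
Steady-state peak Cmax,ss = C₀·R = 19 × 4/3 ≈ 25.333 μg/mL.
Steady-state trough Cmin,ss = Cmax,ss·f ≈ 25.333 × 0.25 ≈ 6.333 μg/mL.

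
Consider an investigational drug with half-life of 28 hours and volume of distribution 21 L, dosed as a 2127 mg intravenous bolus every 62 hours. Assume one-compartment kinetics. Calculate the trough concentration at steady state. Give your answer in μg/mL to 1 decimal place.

27.8 μg/mL

Over one 62-h interval, 62/28 ≈ 2.2143 half-lives elapse, leaving f ≈ 0.2155 of each dose.
Each bolus raises the concentration by D/Vd = 2127/21 ≈ 101.286 μg/mL.
Steady-state trough Cmin,ss = C₀·f/(1−f) ≈ 101.286 × 0.2155/0.7845 ≈ 27.823 μg/mL.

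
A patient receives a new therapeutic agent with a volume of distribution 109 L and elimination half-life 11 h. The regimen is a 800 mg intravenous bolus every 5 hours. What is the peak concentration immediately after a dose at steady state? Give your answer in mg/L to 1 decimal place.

Over one 5-h interval, 5/11 ≈ 0.45455 half-lives elapse, leaving f ≈ 0.7297 of each dose.
At steady state, accumulation factor R = 1/(1 − e^(−kτ)) ≈ 3.6996.
Single-dose peak C₀ = D/Vd = 800/109 ≈ 7.339 mg/L.
Cmax,ss = C₀/(1 − f) ≈ 7.339/0.2703 ≈ 27.151 mg/L.

27.2 mg/L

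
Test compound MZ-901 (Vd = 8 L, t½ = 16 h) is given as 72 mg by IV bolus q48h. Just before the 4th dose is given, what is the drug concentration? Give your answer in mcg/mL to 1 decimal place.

f = (1/2)^(τ/t½) = (1/2)^(48/16) ≈ 0.1250.
C₀ = D/Vd = 72/8 ≈ 9.000 mcg/mL.
Before the 4th dose, 3 doses have been given. Superposition: Cmin = C₀·(f + f² + … + f^3).
≈ 9.000 × (0.1250 + 0.0156 + 0.0020) ≈ 9.000 × 0.1426 ≈ 1.283 mcg/mL.

1.3 mcg/mL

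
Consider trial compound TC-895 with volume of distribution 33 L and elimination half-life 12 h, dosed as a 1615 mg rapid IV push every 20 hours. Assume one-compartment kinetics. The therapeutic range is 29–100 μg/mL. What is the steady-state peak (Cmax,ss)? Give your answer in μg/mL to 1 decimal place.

τ/t½ = 20/12 ≈ 1.6667, so fraction remaining f = (1/2)^(20/12) ≈ 0.3150.
At steady state, accumulation factor R = 1/(1 − e^(−kτ)) ≈ 1.4599.
Single-dose peak C₀ = D/Vd = 1615/33 ≈ 48.939 μg/mL.
Steady-state peak Cmax,ss = C₀·R ≈ 48.939 × 1.4599 ≈ 71.446 μg/mL.
Peak 71.4 μg/mL vs MTC 100 μg/mL: below toxic threshold.

71.4 μg/mL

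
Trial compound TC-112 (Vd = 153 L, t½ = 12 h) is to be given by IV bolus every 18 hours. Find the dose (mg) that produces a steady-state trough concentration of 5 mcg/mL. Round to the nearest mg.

1399 mg

τ/t½ = 18/12 ≈ 1.5, so f = (1/2)^(18/12) ≈ 0.353553.
Cmin,ss = (D/Vd)·f/(1−f), so D = Cmin,ss·Vd·(1−f)/f.
D = 5 × 153 × (1−f)/f ≈ 5 × 153 × 1.82843 ≈ 1398.75 mg.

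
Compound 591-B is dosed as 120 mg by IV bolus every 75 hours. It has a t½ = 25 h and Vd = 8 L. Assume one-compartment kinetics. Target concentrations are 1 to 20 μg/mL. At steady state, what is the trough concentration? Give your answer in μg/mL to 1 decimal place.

2.1 μg/mL

τ = 75 h = 3 half-lives, so f = (1/2)^3 = 0.125.
At steady state, R = 1/(1 − 0.125) = 8/7.
Single-dose peak C₀ = D/Vd = 120/8 = 15 μg/mL.
Steady-state peak Cmax,ss = C₀·R = 15 × 8/7 ≈ 17.143 μg/mL.
Steady-state trough Cmin,ss = Cmax,ss·f ≈ 17.143 × 0.125 ≈ 2.143 μg/mL.
Trough 2.1 μg/mL vs MEC 1 μg/mL: adequate.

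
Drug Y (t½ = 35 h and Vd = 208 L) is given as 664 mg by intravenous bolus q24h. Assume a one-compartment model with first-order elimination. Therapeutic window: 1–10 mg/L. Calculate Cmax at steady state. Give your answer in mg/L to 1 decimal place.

k = ln2/t½ = ln2/35 ≈ 0.019804 h⁻¹; fraction remaining f = e^(−kτ) = e^(−0.019804×24) ≈ 0.6217.
At steady state, accumulation factor R = 1/(1 − e^(−kτ)) ≈ 2.6434.
Each bolus raises the concentration by D/Vd = 664/208 ≈ 3.192 mg/L.
Steady-state peak Cmax,ss = C₀·R ≈ 3.192 × 2.6434 ≈ 8.438 mg/L.
Peak 8.4 mg/L vs MTC 10 mg/L: below toxic threshold.

8.4 mg/L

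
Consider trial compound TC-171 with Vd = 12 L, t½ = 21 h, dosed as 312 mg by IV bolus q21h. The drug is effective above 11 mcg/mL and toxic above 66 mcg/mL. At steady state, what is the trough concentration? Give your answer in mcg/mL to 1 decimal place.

26.0 mcg/mL

τ = 21 h = 1 half-life, so f = (1/2)^1 = 0.5.
Accumulation ratio R = 1/(1 − f) = 1/0.5 = 2/1.
Single-dose peak C₀ = D/Vd = 312/12 = 26 mcg/mL.
Steady-state peak Cmax,ss = C₀·R = 26 × 2/1 ≈ 52.000 mcg/mL.
Steady-state trough Cmin,ss = Cmax,ss·f ≈ 52.000 × 0.5 ≈ 26.000 mcg/mL.
Trough 26.0 mcg/mL vs MEC 11 mcg/mL: adequate.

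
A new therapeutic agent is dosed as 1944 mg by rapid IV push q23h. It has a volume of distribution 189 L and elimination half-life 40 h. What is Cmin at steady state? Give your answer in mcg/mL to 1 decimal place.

τ/t½ = 23/40 ≈ 0.575, so fraction remaining f = (1/2)^(23/40) ≈ 0.6713.
Accumulation ratio R = 1/(1 − f) ≈ 1/0.3287 ≈ 3.0423.
Single-dose peak C₀ = D/Vd = 1944/189 ≈ 10.286 mcg/mL.
Cmax,ss = C₀/(1 − f) ≈ 10.286/0.3287 ≈ 31.293 mcg/mL.
One interval later, Cmin,ss = Cmax,ss·e^(−kτ) ≈ 31.293 × 0.6713 ≈ 21.007 mcg/mL.

21.0 mcg/mL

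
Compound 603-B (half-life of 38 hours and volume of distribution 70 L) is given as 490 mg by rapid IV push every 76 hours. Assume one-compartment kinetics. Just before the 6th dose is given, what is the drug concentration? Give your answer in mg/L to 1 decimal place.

f = (1/2)^(τ/t½) = (1/2)^(76/38) ≈ 0.2500.
C₀ = D/Vd = 490/70 ≈ 7.000 mg/L.
Before the 6th dose, 5 doses have been given. Superposition: Cmin = C₀·(f + f² + … + f^5).
≈ 7.000 × (0.2500 + 0.0625 + 0.0156 + 0.0039 + 0.0010) ≈ 7.000 × 0.3330 ≈ 2.331 mg/L.

2.3 mg/L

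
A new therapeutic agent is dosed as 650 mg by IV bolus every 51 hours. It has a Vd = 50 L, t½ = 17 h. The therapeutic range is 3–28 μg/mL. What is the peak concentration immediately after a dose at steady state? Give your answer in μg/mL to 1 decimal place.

The dosing interval is 3 half-lives, so f = 2^(−3) = 0.125.
Accumulation ratio R = 1/(1 − f) = 1/0.875 = 8/7.
Single-dose peak C₀ = D/Vd = 650/50 = 13 μg/mL.
Steady-state peak Cmax,ss = C₀·R = 13 × 8/7 ≈ 14.857 μg/mL.
Peak 14.9 μg/mL vs MTC 28 μg/mL: below toxic threshold.

14.9 μg/mL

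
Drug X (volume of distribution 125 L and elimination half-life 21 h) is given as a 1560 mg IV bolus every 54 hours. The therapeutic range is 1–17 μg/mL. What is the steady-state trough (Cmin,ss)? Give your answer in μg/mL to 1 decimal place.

k = ln2/t½ = ln2/21 ≈ 0.033007 h⁻¹; fraction remaining f = e^(−kτ) = e^(−0.033007×54) ≈ 0.1682.
At steady state, accumulation factor R = 1/(1 − e^(−kτ)) ≈ 1.2022.
Single-dose peak C₀ = D/Vd = 1560/125 ≈ 12.480 μg/mL.
Steady-state peak Cmax,ss = C₀·R ≈ 12.480 × 1.2022 ≈ 15.003 μg/mL.
Steady-state trough Cmin,ss = Cmax,ss·f ≈ 15.003 × 0.1682 ≈ 2.524 μg/mL.
Trough 2.5 μg/mL vs MEC 1 μg/mL: adequate.

2.5 μg/mL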